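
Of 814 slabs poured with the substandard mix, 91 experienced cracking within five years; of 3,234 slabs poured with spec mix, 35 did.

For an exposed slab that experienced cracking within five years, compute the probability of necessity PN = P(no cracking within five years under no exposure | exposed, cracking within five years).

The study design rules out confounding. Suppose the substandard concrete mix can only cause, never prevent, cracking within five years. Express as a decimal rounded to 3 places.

p₁ = P(outcome | exposed) = 91/814 = 0.11179
p₀ = P(outcome | unexposed) = 35/3234 = 0.010823
Under exogeneity and monotonicity, PN = (p₁ − p₀) / p₁.
PN = (0.11179 − 0.010823) / 0.11179 = 0.10097 / 0.11179 ≈ 0.9032

PN ≈ 0.903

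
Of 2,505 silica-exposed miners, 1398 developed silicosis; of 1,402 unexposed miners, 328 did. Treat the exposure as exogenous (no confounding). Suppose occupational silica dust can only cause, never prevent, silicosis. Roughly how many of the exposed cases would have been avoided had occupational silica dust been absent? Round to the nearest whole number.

p₁ = P(outcome | exposed) = 1398/2505 = 0.55808
p₀ = P(outcome | unexposed) = 328/1402 = 0.23395
PN = (p₁ − p₀)/p₁ = (0.55808 − 0.23395) / 0.55808 ≈ 0.58080.
Attributable cases ≈ PN × (exposed cases) = 0.58080 × 1398 ≈ 811.95.

about 812 cases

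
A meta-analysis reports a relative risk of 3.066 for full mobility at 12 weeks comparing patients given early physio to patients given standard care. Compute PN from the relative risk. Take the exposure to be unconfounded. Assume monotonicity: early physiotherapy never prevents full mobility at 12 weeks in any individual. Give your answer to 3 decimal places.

PN ≈ 0.674

Under exogeneity and monotonicity, PN = (RR − 1) / RR = 1 − 1/RR.
PN = (3.066 − 1) / 3.066 = 2.066 / 3.066 ≈ 0.6738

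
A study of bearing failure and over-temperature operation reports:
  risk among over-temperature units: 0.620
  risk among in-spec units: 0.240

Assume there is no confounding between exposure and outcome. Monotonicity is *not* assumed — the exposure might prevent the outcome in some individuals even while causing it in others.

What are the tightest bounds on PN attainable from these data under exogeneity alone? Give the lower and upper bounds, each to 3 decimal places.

0.613 ≤ PN ≤ 1.000

Let p₁ = 0.62, p₀ = 0.24.
Under exogeneity alone the bounds on PN are max{0,(p₁−p₀)/p₁} ≤ PN ≤ min{1,(1−p₀)/p₁}.
  lower = (p₁ − p₀)/p₁ = 0.38 / 0.62 ≈ 0.6129
  upper = min{1, (1 − p₀)/p₁} = 0.76 / 0.62 ≈ 1.2258 → capped at 1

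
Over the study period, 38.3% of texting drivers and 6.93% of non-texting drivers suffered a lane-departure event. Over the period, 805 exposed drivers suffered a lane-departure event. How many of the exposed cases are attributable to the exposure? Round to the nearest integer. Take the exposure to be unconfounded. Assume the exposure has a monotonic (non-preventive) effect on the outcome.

p₁ = 0.383, p₀ = 0.0693.
PN = (p₁ − p₀)/p₁ = (0.383 − 0.0693) / 0.383 ≈ 0.81906.
Attributable cases ≈ PN × (exposed cases) = 0.81906 × 805 ≈ 659.34.

about 659 cases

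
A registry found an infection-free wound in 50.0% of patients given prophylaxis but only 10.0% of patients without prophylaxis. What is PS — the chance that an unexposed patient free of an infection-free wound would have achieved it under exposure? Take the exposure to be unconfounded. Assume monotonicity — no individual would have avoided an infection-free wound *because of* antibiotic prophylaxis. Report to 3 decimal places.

p₁ = 0.5, p₀ = 0.1.
Under exogeneity and monotonicity, PS = (p₁ − p₀) / (1 − p₀).
PS = (0.5 − 0.1) / (1 − 0.1) = 0.4 / 0.9 ≈ 0.4444

PS ≈ 0.444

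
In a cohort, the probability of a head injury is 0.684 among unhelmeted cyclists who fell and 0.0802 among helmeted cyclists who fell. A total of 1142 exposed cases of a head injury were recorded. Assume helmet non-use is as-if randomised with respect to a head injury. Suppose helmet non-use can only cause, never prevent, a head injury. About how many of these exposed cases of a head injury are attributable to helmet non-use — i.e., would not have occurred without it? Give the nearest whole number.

about 1008 cases

Let p₁ = 0.684, p₀ = 0.0802.
PN = (p₁ − p₀)/p₁ = (0.684 − 0.0802) / 0.684 ≈ 0.88275.
Attributable cases ≈ PN × (exposed cases) = 0.88275 × 1142 ≈ 1008.10.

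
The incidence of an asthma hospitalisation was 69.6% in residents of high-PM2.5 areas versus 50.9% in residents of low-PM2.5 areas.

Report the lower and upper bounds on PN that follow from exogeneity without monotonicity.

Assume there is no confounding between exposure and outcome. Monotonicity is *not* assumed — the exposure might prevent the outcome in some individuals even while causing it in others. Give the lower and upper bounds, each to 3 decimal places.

p₁ = 0.696, p₀ = 0.509.
Under exogeneity alone the bounds on PN are max{0,(p₁−p₀)/p₁} ≤ PN ≤ min{1,(1−p₀)/p₁}.
  lower = (p₁ − p₀)/p₁ = 0.187 / 0.696 ≈ 0.2687
  upper = min{1, (1 − p₀)/p₁} = 0.491 / 0.696 ≈ 0.7055

0.269 ≤ PN ≤ 0.705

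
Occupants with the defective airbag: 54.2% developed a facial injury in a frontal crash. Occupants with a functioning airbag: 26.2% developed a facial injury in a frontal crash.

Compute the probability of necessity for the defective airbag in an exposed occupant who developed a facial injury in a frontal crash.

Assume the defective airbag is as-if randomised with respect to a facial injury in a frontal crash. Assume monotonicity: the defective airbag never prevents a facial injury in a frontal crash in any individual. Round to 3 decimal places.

p₁ = 0.542, p₀ = 0.262.
Under exogeneity and monotonicity, PN = (p₁ − p₀) / p₁.
PN = (0.542 − 0.262) / 0.542 = 0.28 / 0.542 ≈ 0.5166

PN ≈ 0.517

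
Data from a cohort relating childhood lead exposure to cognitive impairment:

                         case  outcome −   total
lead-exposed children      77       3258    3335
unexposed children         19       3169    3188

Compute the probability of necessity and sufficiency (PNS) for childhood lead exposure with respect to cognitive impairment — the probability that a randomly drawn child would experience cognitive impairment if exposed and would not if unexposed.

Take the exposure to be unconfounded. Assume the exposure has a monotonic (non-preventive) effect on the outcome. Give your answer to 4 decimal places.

p₁ = P(outcome | exposed) = 77/3335 = 0.023088
p₀ = P(outcome | unexposed) = 19/3188 = 0.0059598
Under exogeneity and monotonicity, PNS = p₁ − p₀.
PNS = 0.023088 − 0.0059598 = 0.017129

PNS ≈ 0.0171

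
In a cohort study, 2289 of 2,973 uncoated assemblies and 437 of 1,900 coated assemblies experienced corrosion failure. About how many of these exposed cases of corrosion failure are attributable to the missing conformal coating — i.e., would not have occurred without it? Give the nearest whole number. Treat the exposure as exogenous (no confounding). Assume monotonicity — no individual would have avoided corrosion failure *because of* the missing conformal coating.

about 1605 cases

p₁ = P(outcome | exposed) = 2289/2973 = 0.76993
p₀ = P(outcome | unexposed) = 437/1900 = 0.23
PN = (p₁ − p₀)/p₁ = (0.76993 − 0.23) / 0.76993 ≈ 0.70127.
Attributable cases ≈ PN × (exposed cases) = 0.70127 × 2289 ≈ 1605.21.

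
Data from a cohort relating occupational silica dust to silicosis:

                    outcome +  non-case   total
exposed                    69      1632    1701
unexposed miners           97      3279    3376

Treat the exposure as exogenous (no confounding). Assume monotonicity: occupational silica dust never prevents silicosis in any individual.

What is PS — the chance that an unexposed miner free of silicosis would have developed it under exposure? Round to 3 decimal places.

p₁ = P(outcome | exposed) = 69/1701 = 0.040564
p₀ = P(outcome | unexposed) = 97/3376 = 0.028732
Under exogeneity and monotonicity, PS = (p₁ − p₀)/(1 − p₀).
PS = (0.040564 − 0.028732) / 0.97127 ≈ 0.0122

PS ≈ 0.012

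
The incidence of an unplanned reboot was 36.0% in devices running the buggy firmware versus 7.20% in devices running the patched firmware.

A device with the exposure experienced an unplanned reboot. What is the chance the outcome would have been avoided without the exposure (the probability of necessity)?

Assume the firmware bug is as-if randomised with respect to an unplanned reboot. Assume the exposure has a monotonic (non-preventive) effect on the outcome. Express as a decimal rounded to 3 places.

p₁ = 0.36, p₀ = 0.072.
Under exogeneity and monotonicity, PN = (p₁ − p₀) / p₁.
PN = (0.36 − 0.072) / 0.36 = 0.288 / 0.36 ≈ 0.8000

PN ≈ 0.800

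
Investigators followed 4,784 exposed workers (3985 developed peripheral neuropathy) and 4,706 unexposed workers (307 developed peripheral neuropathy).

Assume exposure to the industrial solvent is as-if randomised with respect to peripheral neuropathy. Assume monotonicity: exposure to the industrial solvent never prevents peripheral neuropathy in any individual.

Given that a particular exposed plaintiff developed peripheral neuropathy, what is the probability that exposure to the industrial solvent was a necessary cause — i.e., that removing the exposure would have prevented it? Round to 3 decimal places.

p₁ = P(outcome | exposed) = 3985/4784 = 0.83298
p₀ = P(outcome | unexposed) = 307/4706 = 0.065236
Under exogeneity and monotonicity, PN = (p₁ − p₀) / p₁.
PN = (0.83298 − 0.065236) / 0.83298 = 0.76775 / 0.83298 ≈ 0.9217

PN ≈ 0.922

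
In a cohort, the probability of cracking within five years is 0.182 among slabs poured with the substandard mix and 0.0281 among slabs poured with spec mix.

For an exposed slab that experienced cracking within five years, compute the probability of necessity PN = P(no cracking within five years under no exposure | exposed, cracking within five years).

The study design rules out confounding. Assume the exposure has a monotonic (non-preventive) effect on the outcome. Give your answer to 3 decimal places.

Let p₁ = 0.182, p₀ = 0.0281.
Under exogeneity and monotonicity, PN = (p₁ − p₀) / p₁.
PN = (0.182 − 0.0281) / 0.182 = 0.1539 / 0.182 ≈ 0.8456

PN ≈ 0.846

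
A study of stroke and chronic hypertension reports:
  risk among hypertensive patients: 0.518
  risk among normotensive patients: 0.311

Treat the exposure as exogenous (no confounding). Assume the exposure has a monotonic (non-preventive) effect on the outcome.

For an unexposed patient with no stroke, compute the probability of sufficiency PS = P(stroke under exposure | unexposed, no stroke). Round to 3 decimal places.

Let p₁ = 0.518, p₀ = 0.311.
Under exogeneity and monotonicity, PS = (p₁ − p₀) / (1 − p₀).
PS = (0.518 − 0.311) / (1 − 0.311) = 0.207 / 0.689 ≈ 0.3004

PS ≈ 0.300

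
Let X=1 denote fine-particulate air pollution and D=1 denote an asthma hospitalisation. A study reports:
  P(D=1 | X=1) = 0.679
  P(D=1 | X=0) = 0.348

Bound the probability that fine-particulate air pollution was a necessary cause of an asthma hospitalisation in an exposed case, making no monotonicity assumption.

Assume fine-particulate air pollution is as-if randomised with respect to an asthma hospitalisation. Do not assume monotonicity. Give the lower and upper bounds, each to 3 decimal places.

0.487 ≤ PN ≤ 0.960

Let p₁ = 0.679, p₀ = 0.348.
Under exogeneity alone the bounds on PN are max{0,(p₁−p₀)/p₁} ≤ PN ≤ min{1,(1−p₀)/p₁}.
  lower = (p₁ − p₀)/p₁ = 0.331 / 0.679 ≈ 0.4875
  upper = min{1, (1 − p₀)/p₁} = 0.652 / 0.679 ≈ 0.9602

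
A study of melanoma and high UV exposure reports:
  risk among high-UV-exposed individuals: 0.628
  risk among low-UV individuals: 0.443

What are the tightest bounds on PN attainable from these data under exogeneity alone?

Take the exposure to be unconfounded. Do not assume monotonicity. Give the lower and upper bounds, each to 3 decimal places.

0.295 ≤ PN ≤ 0.887

Let p₁ = 0.628, p₀ = 0.443.
Under exogeneity alone the bounds on PN are max{0,(p₁−p₀)/p₁} ≤ PN ≤ min{1,(1−p₀)/p₁}.
  lower = (p₁ − p₀)/p₁ = 0.185 / 0.628 ≈ 0.2946
  upper = min{1, (1 − p₀)/p₁} = 0.557 / 0.628 ≈ 0.8869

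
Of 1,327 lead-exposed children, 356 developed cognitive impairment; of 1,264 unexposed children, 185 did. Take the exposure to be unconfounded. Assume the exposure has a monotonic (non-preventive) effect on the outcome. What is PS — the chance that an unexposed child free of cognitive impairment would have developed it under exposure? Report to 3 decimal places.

p₁ = P(outcome | exposed) = 356/1327 = 0.26827
p₀ = P(outcome | unexposed) = 185/1264 = 0.14636
Under exogeneity and monotonicity, PS = (p₁ − p₀) / (1 − p₀).
PS = (0.26827 − 0.14636) / (1 − 0.14636) = 0.12191 / 0.85364 ≈ 0.1428

PS ≈ 0.143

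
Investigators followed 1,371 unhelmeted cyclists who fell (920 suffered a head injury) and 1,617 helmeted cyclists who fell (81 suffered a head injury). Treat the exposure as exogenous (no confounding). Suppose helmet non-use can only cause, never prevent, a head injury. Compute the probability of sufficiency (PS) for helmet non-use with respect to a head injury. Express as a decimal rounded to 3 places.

p₁ = P(outcome | exposed) = 920/1371 = 0.67104
p₀ = P(outcome | unexposed) = 81/1617 = 0.050093
Under exogeneity and monotonicity, PS = (p₁ − p₀) / (1 − p₀).
PS = (0.67104 − 0.050093) / (1 − 0.050093) = 0.62095 / 0.94991 ≈ 0.6537

PS ≈ 0.654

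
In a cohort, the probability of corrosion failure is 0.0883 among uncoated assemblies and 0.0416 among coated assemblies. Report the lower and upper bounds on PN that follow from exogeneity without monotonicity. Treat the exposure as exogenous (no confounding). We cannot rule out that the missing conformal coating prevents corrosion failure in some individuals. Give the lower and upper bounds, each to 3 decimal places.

Let p₁ = 0.0883, p₀ = 0.0416.
Under exogeneity alone the bounds on PN are max{0,(p₁−p₀)/p₁} ≤ PN ≤ min{1,(1−p₀)/p₁}.
  lower = (p₁ − p₀)/p₁ = 0.0467 / 0.0883 ≈ 0.5289
  upper = min{1, (1 − p₀)/p₁} = 0.9584 / 0.0883 ≈ 10.8539 → capped at 1

0.529 ≤ PN ≤ 1.000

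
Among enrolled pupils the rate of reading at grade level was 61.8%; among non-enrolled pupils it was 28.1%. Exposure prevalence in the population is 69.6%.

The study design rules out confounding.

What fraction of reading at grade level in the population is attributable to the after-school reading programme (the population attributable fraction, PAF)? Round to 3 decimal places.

p₁ = 0.618, p₀ = 0.281.
Overall risk P(Y=1) = π·p₁ + (1−π)·p₀ = 0.696×0.618 + 0.304×0.281 = 0.51555.
Under exogeneity, PAF = [P(Y=1) − p₀] / P(Y=1).
PAF = (0.51555 − 0.281) / 0.51555 ≈ 0.4550

PAF ≈ 0.455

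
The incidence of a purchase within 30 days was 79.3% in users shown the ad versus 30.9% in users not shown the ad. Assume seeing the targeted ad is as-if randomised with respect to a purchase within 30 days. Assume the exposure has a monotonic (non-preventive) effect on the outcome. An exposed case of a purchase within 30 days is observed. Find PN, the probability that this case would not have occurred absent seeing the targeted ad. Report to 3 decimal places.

PN ≈ 0.610

p₁ = 0.793, p₀ = 0.309.
Under exogeneity and monotonicity, PN = (p₁ − p₀) / p₁.
PN = (0.793 − 0.309) / 0.793 = 0.484 / 0.793 ≈ 0.6103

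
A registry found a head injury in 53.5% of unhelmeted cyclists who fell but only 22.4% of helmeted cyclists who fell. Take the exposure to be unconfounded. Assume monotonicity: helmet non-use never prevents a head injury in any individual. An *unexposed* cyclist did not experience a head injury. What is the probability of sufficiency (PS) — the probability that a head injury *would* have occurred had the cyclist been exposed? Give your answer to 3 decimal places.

PS ≈ 0.401

p₁ = 0.535, p₀ = 0.224.
Under exogeneity and monotonicity, PS = (p₁ − p₀) / (1 − p₀).
PS = (0.535 − 0.224) / (1 − 0.224) = 0.311 / 0.776 ≈ 0.4008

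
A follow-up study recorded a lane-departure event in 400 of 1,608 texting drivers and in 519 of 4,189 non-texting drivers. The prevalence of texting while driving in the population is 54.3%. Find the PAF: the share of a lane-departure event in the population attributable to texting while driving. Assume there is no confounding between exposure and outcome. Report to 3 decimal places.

p₁ = P(outcome | exposed) = 400/1608 = 0.24876
p₀ = P(outcome | unexposed) = 519/4189 = 0.1239
Overall risk P(Y=1) = π·p₁ + (1−π)·p₀ = 0.543×0.24876 + 0.457×0.1239 = 0.1917.
Under exogeneity, PAF = [P(Y=1) − p₀] / P(Y=1).
PAF = (0.1917 − 0.1239) / 0.1917 ≈ 0.3537

PAF ≈ 0.354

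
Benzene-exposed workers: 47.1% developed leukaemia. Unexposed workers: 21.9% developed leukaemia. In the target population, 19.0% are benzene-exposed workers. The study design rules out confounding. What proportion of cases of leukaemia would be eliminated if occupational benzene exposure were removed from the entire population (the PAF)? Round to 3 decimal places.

p₁ = 0.471, p₀ = 0.219.
Overall risk P(Y=1) = π·p₁ + (1−π)·p₀ = 0.19×0.471 + 0.81×0.219 = 0.26688.
Under exogeneity, PAF = [P(Y=1) − p₀] / P(Y=1).
PAF = (0.26688 − 0.219) / 0.26688 ≈ 0.1794

PAF ≈ 0.179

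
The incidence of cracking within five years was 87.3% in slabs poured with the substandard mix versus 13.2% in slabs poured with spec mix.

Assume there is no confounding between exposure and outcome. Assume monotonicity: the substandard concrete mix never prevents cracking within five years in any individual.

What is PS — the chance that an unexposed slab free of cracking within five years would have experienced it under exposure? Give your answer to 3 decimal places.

PS ≈ 0.854

p₁ = 0.873, p₀ = 0.132.
Under exogeneity and monotonicity, PS = (p₁ − p₀) / (1 − p₀).
PS = (0.873 − 0.132) / (1 − 0.132) = 0.741 / 0.868 ≈ 0.8537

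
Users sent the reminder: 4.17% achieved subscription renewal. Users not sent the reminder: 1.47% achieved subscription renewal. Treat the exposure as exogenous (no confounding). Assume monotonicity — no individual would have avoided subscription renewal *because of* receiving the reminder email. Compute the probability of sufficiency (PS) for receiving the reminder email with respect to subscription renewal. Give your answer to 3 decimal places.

PS ≈ 0.027

p₁ = 0.0417, p₀ = 0.0147.
Under exogeneity and monotonicity, PS = (p₁ − p₀) / (1 − p₀).
PS = (0.0417 − 0.0147) / (1 − 0.0147) = 0.027 / 0.9853 ≈ 0.0274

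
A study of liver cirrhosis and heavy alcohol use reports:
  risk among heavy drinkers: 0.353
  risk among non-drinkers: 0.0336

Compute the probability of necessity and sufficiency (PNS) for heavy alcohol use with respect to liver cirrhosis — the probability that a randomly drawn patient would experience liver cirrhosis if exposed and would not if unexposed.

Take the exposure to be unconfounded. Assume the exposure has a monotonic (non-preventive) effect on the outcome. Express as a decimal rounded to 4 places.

PNS ≈ 0.3194

Let p₁ = 0.353, p₀ = 0.0336.
Under exogeneity and monotonicity, PNS = p₁ − p₀.
PNS = 0.353 − 0.0336 = 0.3194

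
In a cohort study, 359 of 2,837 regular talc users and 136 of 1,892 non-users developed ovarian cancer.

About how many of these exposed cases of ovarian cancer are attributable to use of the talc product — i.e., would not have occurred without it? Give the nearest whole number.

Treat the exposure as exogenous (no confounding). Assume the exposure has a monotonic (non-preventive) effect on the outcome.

about 155 cases

p₁ = P(outcome | exposed) = 359/2837 = 0.12654
p₀ = P(outcome | unexposed) = 136/1892 = 0.071882
PN = (p₁ − p₀)/p₁ = (0.12654 − 0.071882) / 0.12654 ≈ 0.43196.
Attributable cases ≈ PN × (exposed cases) = 0.43196 × 359 ≈ 155.07.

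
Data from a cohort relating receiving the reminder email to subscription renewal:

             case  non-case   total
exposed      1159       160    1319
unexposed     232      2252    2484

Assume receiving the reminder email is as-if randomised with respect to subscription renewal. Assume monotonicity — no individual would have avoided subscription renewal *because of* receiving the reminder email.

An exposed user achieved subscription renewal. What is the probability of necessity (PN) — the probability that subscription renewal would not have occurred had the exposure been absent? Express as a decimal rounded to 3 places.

PN ≈ 0.894

p₁ = P(outcome | exposed) = 1159/1319 = 0.8787
p₀ = P(outcome | unexposed) = 232/2484 = 0.093398
Under exogeneity and monotonicity, PN = (p₁ − p₀)/p₁.
PN = (0.8787 − 0.093398) / 0.8787 ≈ 0.8937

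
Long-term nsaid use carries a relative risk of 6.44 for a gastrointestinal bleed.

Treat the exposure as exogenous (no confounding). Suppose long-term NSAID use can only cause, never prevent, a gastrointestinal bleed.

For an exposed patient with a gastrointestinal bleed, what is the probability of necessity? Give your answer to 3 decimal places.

PN ≈ 0.845

Under exogeneity and monotonicity, PN = (RR − 1) / RR = 1 − 1/RR.
PN = (6.44 − 1) / 6.44 = 5.44 / 6.44 ≈ 0.8447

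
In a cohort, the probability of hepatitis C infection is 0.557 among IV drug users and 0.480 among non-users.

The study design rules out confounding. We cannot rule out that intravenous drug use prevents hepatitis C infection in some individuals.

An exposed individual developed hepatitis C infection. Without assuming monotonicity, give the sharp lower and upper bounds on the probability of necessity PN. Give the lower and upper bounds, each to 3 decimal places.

0.138 ≤ PN ≤ 0.934

Let p₁ = 0.557, p₀ = 0.48.
Under exogeneity alone the bounds on PN are max{0,(p₁−p₀)/p₁} ≤ PN ≤ min{1,(1−p₀)/p₁}.
  lower = (p₁ − p₀)/p₁ = 0.077 / 0.557 ≈ 0.1382
  upper = min{1, (1 − p₀)/p₁} = 0.52 / 0.557 ≈ 0.9336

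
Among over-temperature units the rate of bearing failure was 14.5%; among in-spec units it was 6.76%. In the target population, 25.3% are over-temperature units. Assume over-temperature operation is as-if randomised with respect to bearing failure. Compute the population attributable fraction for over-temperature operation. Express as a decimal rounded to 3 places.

PAF ≈ 0.225

p₁ = 0.145, p₀ = 0.0676.
Overall risk P(Y=1) = π·p₁ + (1−π)·p₀ = 0.253×0.145 + 0.747×0.0676 = 0.087182.
Under exogeneity, PAF = [P(Y=1) − p₀] / P(Y=1).
PAF = (0.087182 − 0.0676) / 0.087182 ≈ 0.2246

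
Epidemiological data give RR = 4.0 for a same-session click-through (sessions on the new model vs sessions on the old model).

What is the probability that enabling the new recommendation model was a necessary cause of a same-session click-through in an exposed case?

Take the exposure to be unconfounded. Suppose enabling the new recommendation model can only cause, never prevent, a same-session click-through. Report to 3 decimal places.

PN ≈ 0.750

Under exogeneity and monotonicity, PN = (RR − 1) / RR = 1 − 1/RR.
PN = (4.0 − 1) / 4.0 = 3 / 4.0 ≈ 0.7500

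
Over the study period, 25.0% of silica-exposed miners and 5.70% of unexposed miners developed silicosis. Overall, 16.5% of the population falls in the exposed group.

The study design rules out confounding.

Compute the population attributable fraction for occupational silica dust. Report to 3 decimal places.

PAF ≈ 0.358

p₁ = 0.25, p₀ = 0.057.
Overall risk P(Y=1) = π·p₁ + (1−π)·p₀ = 0.165×0.25 + 0.835×0.057 = 0.088845.
Under exogeneity, PAF = [P(Y=1) − p₀] / P(Y=1).
PAF = (0.088845 − 0.057) / 0.088845 ≈ 0.3584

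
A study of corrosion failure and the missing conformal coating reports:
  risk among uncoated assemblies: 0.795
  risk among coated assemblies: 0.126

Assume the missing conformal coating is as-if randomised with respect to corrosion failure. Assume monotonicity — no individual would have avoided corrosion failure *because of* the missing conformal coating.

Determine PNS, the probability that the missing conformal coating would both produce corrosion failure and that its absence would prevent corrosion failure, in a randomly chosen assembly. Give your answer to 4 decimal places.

PNS ≈ 0.6690

Let p₁ = 0.795, p₀ = 0.126.
Under exogeneity and monotonicity, PNS = p₁ − p₀.
PNS = 0.795 − 0.126 = 0.669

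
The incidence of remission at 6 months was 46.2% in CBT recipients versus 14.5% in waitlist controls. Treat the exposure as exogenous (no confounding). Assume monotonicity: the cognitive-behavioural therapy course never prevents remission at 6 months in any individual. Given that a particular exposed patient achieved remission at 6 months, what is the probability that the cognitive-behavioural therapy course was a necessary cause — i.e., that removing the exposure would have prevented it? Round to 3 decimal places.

p₁ = 0.462, p₀ = 0.145.
Under exogeneity and monotonicity, PN = (p₁ − p₀) / p₁.
PN = (0.462 − 0.145) / 0.462 = 0.317 / 0.462 ≈ 0.6861

PN ≈ 0.686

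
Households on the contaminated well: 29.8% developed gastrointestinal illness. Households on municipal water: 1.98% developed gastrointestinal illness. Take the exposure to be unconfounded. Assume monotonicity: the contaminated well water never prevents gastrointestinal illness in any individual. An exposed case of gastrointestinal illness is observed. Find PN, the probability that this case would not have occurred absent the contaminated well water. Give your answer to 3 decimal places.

p₁ = 0.298, p₀ = 0.0198.
Under exogeneity and monotonicity, PN = (p₁ − p₀) / p₁.
PN = (0.298 − 0.0198) / 0.298 = 0.2782 / 0.298 ≈ 0.9336

PN ≈ 0.934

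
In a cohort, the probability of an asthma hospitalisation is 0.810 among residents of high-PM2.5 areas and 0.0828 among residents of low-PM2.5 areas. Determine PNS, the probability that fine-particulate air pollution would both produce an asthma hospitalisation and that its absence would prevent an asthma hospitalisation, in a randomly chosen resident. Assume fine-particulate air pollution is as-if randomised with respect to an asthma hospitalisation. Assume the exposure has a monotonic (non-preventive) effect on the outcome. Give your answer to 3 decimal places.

PNS ≈ 0.727

Let p₁ = 0.81, p₀ = 0.0828.
Under exogeneity and monotonicity, PNS = p₁ − p₀.
PNS = 0.81 − 0.0828 = 0.7272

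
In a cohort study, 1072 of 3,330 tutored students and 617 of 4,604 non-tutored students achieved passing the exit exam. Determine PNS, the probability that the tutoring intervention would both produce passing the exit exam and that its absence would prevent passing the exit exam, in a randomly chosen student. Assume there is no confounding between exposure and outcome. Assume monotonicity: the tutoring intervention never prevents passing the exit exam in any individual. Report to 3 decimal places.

p₁ = P(outcome | exposed) = 1072/3330 = 0.32192
p₀ = P(outcome | unexposed) = 617/4604 = 0.13401
Under exogeneity and monotonicity, PNS = p₁ − p₀.
PNS = 0.32192 − 0.13401 = 0.18791

PNS ≈ 0.188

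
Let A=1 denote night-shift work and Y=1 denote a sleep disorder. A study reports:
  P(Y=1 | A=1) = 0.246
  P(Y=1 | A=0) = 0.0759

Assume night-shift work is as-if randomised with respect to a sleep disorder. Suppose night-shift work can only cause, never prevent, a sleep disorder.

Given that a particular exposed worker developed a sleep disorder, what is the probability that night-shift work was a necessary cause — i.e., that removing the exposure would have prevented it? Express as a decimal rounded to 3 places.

Let p₁ = 0.246, p₀ = 0.0759.
Under exogeneity and monotonicity, PN = (p₁ − p₀) / p₁.
PN = (0.246 − 0.0759) / 0.246 = 0.1701 / 0.246 ≈ 0.6915

PN ≈ 0.691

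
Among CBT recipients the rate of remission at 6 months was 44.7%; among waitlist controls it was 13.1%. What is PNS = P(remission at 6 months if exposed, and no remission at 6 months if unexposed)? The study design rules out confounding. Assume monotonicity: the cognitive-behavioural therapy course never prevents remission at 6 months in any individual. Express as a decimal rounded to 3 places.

PNS ≈ 0.316

p₁ = 0.447, p₀ = 0.131.
Under exogeneity and monotonicity, PNS = p₁ − p₀.
PNS = 0.447 − 0.131 = 0.316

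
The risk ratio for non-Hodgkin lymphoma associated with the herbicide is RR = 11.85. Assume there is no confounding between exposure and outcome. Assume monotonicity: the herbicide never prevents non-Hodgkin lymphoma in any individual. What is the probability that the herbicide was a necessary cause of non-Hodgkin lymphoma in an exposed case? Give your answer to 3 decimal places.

Under exogeneity and monotonicity, PN = (RR − 1) / RR = 1 − 1/RR.
PN = (11.85 − 1) / 11.85 = 10.85 / 11.85 ≈ 0.9156

PN ≈ 0.916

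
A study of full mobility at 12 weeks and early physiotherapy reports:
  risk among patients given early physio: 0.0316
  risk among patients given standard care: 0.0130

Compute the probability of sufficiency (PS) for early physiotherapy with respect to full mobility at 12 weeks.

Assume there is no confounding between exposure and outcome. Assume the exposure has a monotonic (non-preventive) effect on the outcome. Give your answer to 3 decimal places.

Let p₁ = 0.0316, p₀ = 0.013.
Under exogeneity and monotonicity, PS = (p₁ − p₀) / (1 − p₀).
PS = (0.0316 − 0.013) / (1 − 0.013) = 0.0186 / 0.987 ≈ 0.0188

PS ≈ 0.019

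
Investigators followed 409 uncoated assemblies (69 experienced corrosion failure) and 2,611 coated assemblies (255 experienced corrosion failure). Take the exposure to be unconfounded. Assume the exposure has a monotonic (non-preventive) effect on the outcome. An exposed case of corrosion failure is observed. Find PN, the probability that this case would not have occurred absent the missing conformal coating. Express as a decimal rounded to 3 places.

PN ≈ 0.421

p₁ = P(outcome | exposed) = 69/409 = 0.1687
p₀ = P(outcome | unexposed) = 255/2611 = 0.097664
Under exogeneity and monotonicity, PN = (p₁ − p₀) / p₁.
PN = (0.1687 − 0.097664) / 0.1687 = 0.07104 / 0.1687 ≈ 0.4211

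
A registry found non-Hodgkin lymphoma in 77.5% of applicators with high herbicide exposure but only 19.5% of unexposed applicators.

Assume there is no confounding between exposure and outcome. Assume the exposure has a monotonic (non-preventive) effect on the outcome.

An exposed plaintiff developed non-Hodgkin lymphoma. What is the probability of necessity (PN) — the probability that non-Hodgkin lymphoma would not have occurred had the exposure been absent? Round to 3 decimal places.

PN ≈ 0.748

p₁ = 0.775, p₀ = 0.195.
Under exogeneity and monotonicity, PN = (p₁ − p₀) / p₁.
PN = (0.775 − 0.195) / 0.775 = 0.58 / 0.775 ≈ 0.7484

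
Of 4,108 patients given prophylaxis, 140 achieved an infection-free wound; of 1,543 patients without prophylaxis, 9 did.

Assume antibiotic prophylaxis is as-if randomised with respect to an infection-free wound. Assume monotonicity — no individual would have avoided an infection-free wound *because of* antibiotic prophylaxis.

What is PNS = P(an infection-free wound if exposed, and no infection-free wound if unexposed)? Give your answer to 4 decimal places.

PNS ≈ 0.0282

p₁ = P(outcome | exposed) = 140/4108 = 0.03408
p₀ = P(outcome | unexposed) = 9/1543 = 0.0058328
Under exogeneity and monotonicity, PNS = p₁ − p₀.
PNS = 0.03408 − 0.0058328 = 0.028247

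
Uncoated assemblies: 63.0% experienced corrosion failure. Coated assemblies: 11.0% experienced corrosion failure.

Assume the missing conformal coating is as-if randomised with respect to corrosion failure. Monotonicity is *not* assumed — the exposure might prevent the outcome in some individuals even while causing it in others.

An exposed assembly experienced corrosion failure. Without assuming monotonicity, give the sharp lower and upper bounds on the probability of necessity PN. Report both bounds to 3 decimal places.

0.825 ≤ PN ≤ 1.000

p₁ = 0.63, p₀ = 0.11.
Under exogeneity alone the bounds on PN are max{0,(p₁−p₀)/p₁} ≤ PN ≤ min{1,(1−p₀)/p₁}.
  lower = (p₁ − p₀)/p₁ = 0.52 / 0.63 ≈ 0.8254
  upper = min{1, (1 − p₀)/p₁} = 0.89 / 0.63 ≈ 1.4127 → capped at 1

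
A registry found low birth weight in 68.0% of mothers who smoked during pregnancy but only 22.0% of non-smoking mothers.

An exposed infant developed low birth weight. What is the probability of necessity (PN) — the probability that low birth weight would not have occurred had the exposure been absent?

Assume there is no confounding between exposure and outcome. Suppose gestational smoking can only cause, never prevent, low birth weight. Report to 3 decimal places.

p₁ = 0.68, p₀ = 0.22.
Under exogeneity and monotonicity, PN = (p₁ − p₀) / p₁.
PN = (0.68 − 0.22) / 0.68 = 0.46 / 0.68 ≈ 0.6765

PN ≈ 0.676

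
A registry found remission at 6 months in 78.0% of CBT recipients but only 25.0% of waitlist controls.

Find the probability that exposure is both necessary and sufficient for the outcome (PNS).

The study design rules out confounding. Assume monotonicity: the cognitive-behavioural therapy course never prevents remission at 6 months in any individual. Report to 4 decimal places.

p₁ = 0.78, p₀ = 0.25.
Under exogeneity and monotonicity, PNS = p₁ − p₀.
PNS = 0.78 − 0.25 = 0.53

PNS ≈ 0.5300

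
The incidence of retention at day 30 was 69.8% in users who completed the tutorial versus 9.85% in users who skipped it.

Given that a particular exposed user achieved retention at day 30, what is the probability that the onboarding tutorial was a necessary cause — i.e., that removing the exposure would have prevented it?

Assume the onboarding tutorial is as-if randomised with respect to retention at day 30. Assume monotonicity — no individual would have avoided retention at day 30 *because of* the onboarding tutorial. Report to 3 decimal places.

PN ≈ 0.859

p₁ = 0.698, p₀ = 0.0985.
Under exogeneity and monotonicity, PN = (p₁ − p₀) / p₁.
PN = (0.698 − 0.0985) / 0.698 = 0.5995 / 0.698 ≈ 0.8589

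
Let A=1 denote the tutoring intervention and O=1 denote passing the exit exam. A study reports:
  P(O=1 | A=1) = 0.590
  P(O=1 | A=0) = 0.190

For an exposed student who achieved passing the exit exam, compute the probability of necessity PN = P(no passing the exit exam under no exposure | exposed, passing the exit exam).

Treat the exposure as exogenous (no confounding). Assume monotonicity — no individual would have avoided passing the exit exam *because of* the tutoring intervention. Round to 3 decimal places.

Let p₁ = 0.59, p₀ = 0.19.
Under exogeneity and monotonicity, PN = (p₁ − p₀) / p₁.
PN = (0.59 − 0.19) / 0.59 = 0.4 / 0.59 ≈ 0.6780

PN ≈ 0.678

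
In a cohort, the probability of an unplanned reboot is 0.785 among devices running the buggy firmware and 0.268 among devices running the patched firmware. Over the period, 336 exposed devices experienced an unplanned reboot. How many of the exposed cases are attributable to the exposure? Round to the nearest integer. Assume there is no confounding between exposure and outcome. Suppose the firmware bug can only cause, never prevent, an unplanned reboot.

Let p₁ = 0.785, p₀ = 0.268.
PN = (p₁ − p₀)/p₁ = (0.785 − 0.268) / 0.785 ≈ 0.65860.
Attributable cases ≈ PN × (exposed cases) = 0.65860 × 336 ≈ 221.29.

about 221 cases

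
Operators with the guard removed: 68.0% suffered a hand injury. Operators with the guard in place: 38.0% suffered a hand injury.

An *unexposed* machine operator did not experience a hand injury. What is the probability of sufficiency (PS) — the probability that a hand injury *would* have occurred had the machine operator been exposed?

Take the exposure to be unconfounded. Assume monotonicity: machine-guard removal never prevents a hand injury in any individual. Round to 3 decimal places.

PS ≈ 0.484

p₁ = 0.68, p₀ = 0.38.
Under exogeneity and monotonicity, PS = (p₁ − p₀) / (1 − p₀).
PS = (0.68 − 0.38) / (1 − 0.38) = 0.3 / 0.62 ≈ 0.4839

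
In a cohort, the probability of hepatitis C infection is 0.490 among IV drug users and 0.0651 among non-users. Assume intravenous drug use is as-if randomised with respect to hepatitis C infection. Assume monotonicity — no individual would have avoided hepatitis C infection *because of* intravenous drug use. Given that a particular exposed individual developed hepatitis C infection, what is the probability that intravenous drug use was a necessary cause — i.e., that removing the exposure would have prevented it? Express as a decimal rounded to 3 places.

PN ≈ 0.867

Let p₁ = 0.49, p₀ = 0.0651.
Under exogeneity and monotonicity, PN = (p₁ − p₀) / p₁.
PN = (0.49 − 0.0651) / 0.49 = 0.4249 / 0.49 ≈ 0.8671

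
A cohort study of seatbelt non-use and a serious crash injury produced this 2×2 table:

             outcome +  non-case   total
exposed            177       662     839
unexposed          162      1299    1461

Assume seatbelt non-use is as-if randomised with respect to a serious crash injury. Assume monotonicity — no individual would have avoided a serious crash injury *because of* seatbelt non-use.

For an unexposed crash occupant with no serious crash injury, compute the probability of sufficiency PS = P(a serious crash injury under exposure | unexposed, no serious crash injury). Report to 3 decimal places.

p₁ = P(outcome | exposed) = 177/839 = 0.21097
p₀ = P(outcome | unexposed) = 162/1461 = 0.11088
Under exogeneity and monotonicity, PS = (p₁ − p₀)/(1 − p₀).
PS = (0.21097 − 0.11088) / 0.88912 ≈ 0.1126

PS ≈ 0.113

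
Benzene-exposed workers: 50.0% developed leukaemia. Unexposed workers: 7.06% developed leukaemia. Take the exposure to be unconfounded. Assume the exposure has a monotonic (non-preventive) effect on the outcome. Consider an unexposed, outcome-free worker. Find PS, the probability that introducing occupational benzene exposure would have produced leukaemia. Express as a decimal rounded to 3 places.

p₁ = 0.5, p₀ = 0.0706.
Under exogeneity and monotonicity, PS = (p₁ − p₀) / (1 − p₀).
PS = (0.5 − 0.0706) / (1 − 0.0706) = 0.4294 / 0.9294 ≈ 0.4620

PS ≈ 0.462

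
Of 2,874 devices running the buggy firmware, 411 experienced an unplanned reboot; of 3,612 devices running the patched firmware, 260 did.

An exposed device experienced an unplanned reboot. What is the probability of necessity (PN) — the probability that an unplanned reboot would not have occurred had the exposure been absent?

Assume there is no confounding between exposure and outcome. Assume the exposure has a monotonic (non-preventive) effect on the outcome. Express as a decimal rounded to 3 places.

p₁ = P(outcome | exposed) = 411/2874 = 0.14301
p₀ = P(outcome | unexposed) = 260/3612 = 0.071982
Under exogeneity and monotonicity, PN = (p₁ − p₀) / p₁.
PN = (0.14301 − 0.071982) / 0.14301 = 0.071024 / 0.14301 ≈ 0.4966

PN ≈ 0.497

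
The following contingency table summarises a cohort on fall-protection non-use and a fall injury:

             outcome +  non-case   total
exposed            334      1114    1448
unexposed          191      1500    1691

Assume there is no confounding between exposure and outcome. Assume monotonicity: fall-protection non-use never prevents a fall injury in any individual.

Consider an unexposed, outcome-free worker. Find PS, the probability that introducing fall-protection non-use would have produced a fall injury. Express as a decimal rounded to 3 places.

p₁ = P(outcome | exposed) = 334/1448 = 0.23066
p₀ = P(outcome | unexposed) = 191/1691 = 0.11295
Under exogeneity and monotonicity, PS = (p₁ − p₀)/(1 − p₀).
PS = (0.23066 − 0.11295) / 0.88705 ≈ 0.1327

PS ≈ 0.133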